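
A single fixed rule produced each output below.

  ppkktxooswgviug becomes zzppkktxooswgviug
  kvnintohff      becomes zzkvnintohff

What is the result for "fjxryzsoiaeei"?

zzfjxryzsoiaeei

The rule is to prepend "zz".
"fjxryzsoiaeei" → "zzfjxryzsoiaeei".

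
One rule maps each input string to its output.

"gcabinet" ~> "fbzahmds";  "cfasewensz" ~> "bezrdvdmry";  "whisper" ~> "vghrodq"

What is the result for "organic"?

nqfzmhb

Looking at the pairs, the operation is to shift every letter 1 place backward in the alphabet (wrapping around).
So "organic" becomes "nqfzmhb".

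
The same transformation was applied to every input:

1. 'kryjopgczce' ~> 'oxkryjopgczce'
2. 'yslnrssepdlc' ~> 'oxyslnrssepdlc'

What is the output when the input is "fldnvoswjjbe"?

oxfldnvoswjjbe

The rule is to prepend "ox".
Applying that to "fldnvoswjjbe" gives "oxfldnvoswjjbe".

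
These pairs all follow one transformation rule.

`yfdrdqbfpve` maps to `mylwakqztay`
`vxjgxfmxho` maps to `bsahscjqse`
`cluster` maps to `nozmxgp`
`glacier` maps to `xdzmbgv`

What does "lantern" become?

ozmigvi

The pattern: shift every letter 5 places backward in the alphabet (wrapping around), then move the first 3 characters to the end (rotate left by 3).
For "lantern" the result is "ozmigvi".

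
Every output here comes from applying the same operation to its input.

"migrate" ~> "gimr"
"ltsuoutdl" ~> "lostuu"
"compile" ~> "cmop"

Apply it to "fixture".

The rule is to delete the last 3 characters, then sort the characters into alphabetical order.
Applying both steps to "fixture": "fixt", then "fitx".

fitx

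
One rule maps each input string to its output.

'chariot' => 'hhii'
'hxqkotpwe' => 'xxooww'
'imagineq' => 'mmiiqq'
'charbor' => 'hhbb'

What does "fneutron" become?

nnttnn

The transformation: keep one character in every 3, starting at position 2 (positions 2nd, 5th, 8th, ...), then double every character.
"fneutron" → "ntn" → "nnttnn".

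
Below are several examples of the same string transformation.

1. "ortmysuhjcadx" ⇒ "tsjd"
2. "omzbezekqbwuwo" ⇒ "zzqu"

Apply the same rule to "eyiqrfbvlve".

Rule — keep one character in every 3, starting at position 3 (positions 3rd, 6th, 9th, ...).
On "eyiqrfbvlve" that produces "ifl".

ifl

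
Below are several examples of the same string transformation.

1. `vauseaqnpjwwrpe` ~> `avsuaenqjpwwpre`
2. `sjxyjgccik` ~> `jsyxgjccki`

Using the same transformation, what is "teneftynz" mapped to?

The rule is to swap each adjacent pair of characters (1↔2, 3↔4, ...).
So "teneftynz" becomes "etentfnyz".

etentfnyz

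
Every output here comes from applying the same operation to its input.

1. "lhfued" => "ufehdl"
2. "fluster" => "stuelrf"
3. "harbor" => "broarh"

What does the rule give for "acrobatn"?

boartcna

The rule is to take characters alternately from the front and the back (1st, last, 2nd, 2nd-last, ...), then reverse the string.
For "acrobatn", step one produces "anctraob"; step two turns that into "boartcna".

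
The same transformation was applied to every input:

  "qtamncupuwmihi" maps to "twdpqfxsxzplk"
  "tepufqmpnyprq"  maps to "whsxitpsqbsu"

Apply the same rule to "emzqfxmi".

hpctiap

Each output is the input with this applied: shift every letter 3 places forward in the alphabet (wrapping around), then delete the last character.
Applying both steps to "emzqfxmi": "hpctiapl", then "hpctiap".
(Check on "qtamncupuwmihi": → "twdpqfxsxzplkl" → "twdpqfxsxzplk" ✓)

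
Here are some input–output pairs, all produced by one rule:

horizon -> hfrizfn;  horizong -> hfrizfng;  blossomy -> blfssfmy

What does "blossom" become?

Each output is the input with this applied: replace every "o" with "f".
So "blossom" becomes "blfssfm".

blfssfm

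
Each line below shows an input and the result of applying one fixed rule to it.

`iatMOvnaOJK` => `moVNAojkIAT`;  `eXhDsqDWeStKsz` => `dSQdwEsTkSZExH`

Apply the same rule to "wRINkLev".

Each output is the input with this applied: move the first 3 characters to the end (rotate left by 3), then flip the case of every letter.
Doing the same to "wRINkLev": "nKlEVWri".

nKlEVWri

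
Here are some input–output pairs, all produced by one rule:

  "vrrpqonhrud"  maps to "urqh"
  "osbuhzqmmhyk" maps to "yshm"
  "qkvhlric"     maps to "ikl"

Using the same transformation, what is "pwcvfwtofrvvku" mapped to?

Rule — move the last 3 characters to the front (rotate right by 3), then keep one character in every 3, starting at position 2 (positions 2nd, 5th, 8th, ...).
On "pwcvfwtofrvvku": the first step gives "vkupwcvfwtofrv", and the second then gives "kwfov".
(Check on "qkvhlric": → "ricqkvhl" → "ikl" ✓)

kwfov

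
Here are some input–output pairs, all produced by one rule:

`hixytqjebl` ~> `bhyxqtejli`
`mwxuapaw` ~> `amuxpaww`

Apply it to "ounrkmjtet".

The transformation: swap each adjacent pair of characters (1↔2, 3↔4, ...), then swap the first and last characters.
Applying that to "ounrkmjtet" gives "eornmktjtu".

eornmktjtu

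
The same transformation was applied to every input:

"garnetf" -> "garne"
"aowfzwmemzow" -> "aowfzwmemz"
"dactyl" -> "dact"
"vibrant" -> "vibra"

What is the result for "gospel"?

What's happening: delete the last 2 characters.
Doing the same to "gospel": "gosp".

gosp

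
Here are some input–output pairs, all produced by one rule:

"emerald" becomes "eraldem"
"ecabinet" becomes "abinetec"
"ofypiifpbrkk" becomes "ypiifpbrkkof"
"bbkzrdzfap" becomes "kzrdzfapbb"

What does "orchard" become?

chardor

The rule is to move the first 2 characters to the end (rotate left by 2).
For "orchard" the result is "chardor".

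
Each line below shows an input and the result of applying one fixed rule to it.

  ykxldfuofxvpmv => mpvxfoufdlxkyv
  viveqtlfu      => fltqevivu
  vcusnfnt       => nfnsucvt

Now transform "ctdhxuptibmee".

The rule is to move the last character to the front, then reverse the string.
For "ctdhxuptibmee", step one produces "ectdhxuptibme"; step two turns that into "embitpuxhdtce".

embitpuxhdtce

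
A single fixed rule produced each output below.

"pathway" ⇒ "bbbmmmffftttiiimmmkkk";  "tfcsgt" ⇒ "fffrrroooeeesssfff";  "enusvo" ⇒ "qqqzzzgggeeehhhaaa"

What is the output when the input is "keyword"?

The rule is to repeat every character 3 times, then shift every letter 12 places forward in the alphabet (wrapping around).
"keyword" → "wwwqqqkkkiiiaaadddppp".

wwwqqqkkkiiiaaadddppp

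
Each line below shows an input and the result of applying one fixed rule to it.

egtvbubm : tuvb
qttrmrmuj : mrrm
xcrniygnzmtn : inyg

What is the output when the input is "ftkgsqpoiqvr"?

In each case the input is transformed by: take characters alternately from the front and the back (1st, last, 2nd, 2nd-last, ...), then keep only the last 4 characters.
Applying both steps to "ftkgsqpoiqvr": "frtvkqgisoqp", then "soqp".

soqp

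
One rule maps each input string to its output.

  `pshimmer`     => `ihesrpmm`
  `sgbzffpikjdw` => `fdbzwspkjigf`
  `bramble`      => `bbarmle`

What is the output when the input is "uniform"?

mifuron

Each output is the input with this applied: sort the characters into reverse alphabetical order, then move the last 3 characters to the front (rotate right by 3).
On "uniform": the first step gives "uronmif", and the second then gives "mifuron".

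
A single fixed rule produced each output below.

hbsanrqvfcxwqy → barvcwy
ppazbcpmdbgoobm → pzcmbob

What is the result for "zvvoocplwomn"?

What's happening: keep every other character starting from the second (positions 2nd, 4th, 6th, ...).
Applying that to "zvvoocplwomn" gives "voclon".

voclon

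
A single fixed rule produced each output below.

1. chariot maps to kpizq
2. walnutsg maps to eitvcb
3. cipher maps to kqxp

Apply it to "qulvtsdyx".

yctdbal

Each output is the input with this applied: shift every letter 8 places forward in the alphabet (wrapping around), then delete the last 2 characters.
Working it through for "qulvtsdyx": intermediate "yctdbalgf", final "yctdbal".
(Check on "chariot": → "kpizqwb" → "kpizq" ✓)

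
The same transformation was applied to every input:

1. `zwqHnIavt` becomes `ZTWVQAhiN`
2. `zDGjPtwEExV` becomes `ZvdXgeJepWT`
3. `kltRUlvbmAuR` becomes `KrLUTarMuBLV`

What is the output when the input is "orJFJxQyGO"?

Each output is the input with this applied: flip the case of every letter, then take characters alternately from the front and the back (1st, last, 2nd, 2nd-last, ...).
Applying both steps to "orJFJxQyGO": "ORjfjXqYgo", then "OoRgjYfqjX".

OoRgjYfqjX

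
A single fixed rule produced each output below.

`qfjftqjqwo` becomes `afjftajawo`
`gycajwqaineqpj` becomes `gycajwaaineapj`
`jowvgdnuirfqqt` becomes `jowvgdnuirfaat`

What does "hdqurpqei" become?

Each output is the input with this applied: replace every "q" with "a".
On "hdqurpqei" that produces "hdaurpaei".

hdaurpaei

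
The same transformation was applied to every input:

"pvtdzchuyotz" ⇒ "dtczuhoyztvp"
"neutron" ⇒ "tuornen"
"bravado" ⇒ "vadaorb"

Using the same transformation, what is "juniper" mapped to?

What's happening: swap each adjacent pair of characters (1↔2, 3↔4, ...), then move the first 2 characters to the end (rotate left by 2).
Applying that to "juniper" gives "inepruj".

inepruj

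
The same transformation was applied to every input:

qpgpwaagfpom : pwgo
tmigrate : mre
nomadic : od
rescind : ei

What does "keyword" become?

eo

The pattern: keep one character in every 3, starting at position 2 (positions 2nd, 5th, 8th, ...).
For "keyword" the result is "eo".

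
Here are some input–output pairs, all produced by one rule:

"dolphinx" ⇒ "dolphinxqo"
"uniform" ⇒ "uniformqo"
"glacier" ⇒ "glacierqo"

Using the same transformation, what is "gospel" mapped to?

gospelqo

The pattern: append "qo".
Doing the same to "gospel": "gospelqo".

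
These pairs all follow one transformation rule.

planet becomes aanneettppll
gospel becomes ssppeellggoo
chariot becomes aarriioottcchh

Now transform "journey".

uurrnneeyyjjoo

In each case the input is transformed by: move the first 2 characters to the end (rotate left by 2), then double every character.
For "journey", step one produces "urneyjo"; step two turns that into "uurrnneeyyjjoo".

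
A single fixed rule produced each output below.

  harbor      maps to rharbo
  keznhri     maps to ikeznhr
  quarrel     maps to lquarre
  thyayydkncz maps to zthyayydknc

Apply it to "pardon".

npardo

Rule — move the last character to the front.
"pardon" → "npardo".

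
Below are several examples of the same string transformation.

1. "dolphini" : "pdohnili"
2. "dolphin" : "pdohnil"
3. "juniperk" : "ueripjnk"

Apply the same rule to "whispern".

weshripn

Rule — sort the characters into reverse alphabetical order, then take characters alternately from the front and the back (1st, last, 2nd, 2nd-last, ...).
"whispern" → "wsrpnihe" → "weshripn".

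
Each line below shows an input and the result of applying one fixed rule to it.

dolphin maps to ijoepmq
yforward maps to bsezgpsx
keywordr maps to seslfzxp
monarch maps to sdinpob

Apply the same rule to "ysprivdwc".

The pattern: shift every letter 1 place forward in the alphabet (wrapping around), then move the last 3 characters to the front (rotate right by 3).
Applying both steps to "ysprivdwc": "ztqsjwexd", then "exdztqsjw".
(Check on "monarch": → "npobsdi" → "sdinpob" ✓)

exdztqsjw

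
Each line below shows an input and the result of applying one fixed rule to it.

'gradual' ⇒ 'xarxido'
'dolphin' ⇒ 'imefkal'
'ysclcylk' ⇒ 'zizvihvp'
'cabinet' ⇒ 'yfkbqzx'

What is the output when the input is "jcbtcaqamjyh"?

The pattern: move the first 2 characters to the end (rotate left by 2), then shift every letter 3 places backward in the alphabet (wrapping around).
"jcbtcaqamjyh" → "btcaqamjyhjc" → "yqzxnxjgvegz".

yqzxnxjgvegz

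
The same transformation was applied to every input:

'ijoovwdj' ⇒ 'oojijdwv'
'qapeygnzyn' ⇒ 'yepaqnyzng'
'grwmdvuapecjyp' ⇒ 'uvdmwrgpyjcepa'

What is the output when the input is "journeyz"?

ruojzyen

In each case the input is transformed by: swap the front and back halves of the string, then reverse the string.
For "journeyz", step one produces "neyzjour"; step two turns that into "ruojzyen".
(Check on "ijoovwdj": → "vwdjijoo" → "oojijdwv" ✓)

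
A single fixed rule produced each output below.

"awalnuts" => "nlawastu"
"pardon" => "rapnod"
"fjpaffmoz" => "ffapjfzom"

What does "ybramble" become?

What's happening: move the last 3 characters to the front (rotate right by 3), then reverse the string.
"ybramble" → "marbyelb".

marbyelb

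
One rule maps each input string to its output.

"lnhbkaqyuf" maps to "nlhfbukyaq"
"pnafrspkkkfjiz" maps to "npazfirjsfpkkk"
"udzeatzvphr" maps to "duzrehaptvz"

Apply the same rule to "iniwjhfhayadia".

niiawijdhafyha

In each case the input is transformed by: move the first character to the end, then take characters alternately from the front and the back (1st, last, 2nd, 2nd-last, ...).
Doing the same to "iniwjhfhayadia": "niiawijdhafyha".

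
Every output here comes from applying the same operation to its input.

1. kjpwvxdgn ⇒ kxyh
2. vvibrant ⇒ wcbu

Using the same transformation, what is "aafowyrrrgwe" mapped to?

bpzshf

The rule is to shift every letter 1 place forward in the alphabet (wrapping around), then keep every other character starting from the second (positions 2nd, 4th, 6th, ...).
Working it through for "aafowyrrrgwe": intermediate "bbgpxzssshxf", final "bpzshf".
(Check on "vvibrant": → "wwjcsbou" → "wcbu" ✓)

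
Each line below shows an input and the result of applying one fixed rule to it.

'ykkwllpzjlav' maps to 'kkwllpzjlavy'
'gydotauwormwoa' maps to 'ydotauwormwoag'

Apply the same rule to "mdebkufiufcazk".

debkufiufcazkm

The rule is to move the first character to the end.
For "mdebkufiufcazk" the result is "debkufiufcazkm".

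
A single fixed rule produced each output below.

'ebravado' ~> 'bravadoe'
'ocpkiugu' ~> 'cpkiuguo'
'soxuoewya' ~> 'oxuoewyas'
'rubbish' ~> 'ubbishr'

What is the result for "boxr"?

oxrb

In each case the input is transformed by: move the first character to the end.
"boxr" → "oxrb".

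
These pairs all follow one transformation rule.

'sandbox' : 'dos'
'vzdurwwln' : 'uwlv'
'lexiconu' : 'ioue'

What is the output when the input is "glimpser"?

msrl

The rule is to move the first 2 characters to the end (rotate left by 2), then keep every other character starting from the second (positions 2nd, 4th, 6th, ...).
"glimpser" → "impsergl" → "msrl".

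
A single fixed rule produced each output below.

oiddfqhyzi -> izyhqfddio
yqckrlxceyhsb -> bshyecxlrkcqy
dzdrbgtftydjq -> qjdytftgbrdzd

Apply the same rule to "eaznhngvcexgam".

Rule — reverse the string.
Doing the same to "eaznhngvcexgam": "magxecvgnhnzae".

magxecvgnhnzae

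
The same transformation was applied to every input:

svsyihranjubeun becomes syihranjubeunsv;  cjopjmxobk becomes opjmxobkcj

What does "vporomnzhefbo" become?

Rule — move the first 2 characters to the end (rotate left by 2).
So "vporomnzhefbo" becomes "oromnzhefbovp".

oromnzhefbovp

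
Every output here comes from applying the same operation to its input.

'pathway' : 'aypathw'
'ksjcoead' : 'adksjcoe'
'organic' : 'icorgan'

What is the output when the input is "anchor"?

oranch

The pattern: move the last 2 characters to the front (rotate right by 2).
On "anchor" that produces "oranch".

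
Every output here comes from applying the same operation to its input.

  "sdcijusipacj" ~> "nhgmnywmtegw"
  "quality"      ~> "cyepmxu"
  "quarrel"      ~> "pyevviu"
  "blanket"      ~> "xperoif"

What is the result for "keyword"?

What's happening: shift every letter 4 places forward in the alphabet (wrapping around), then swap the first and last characters.
So "keyword" becomes "hicasvo".

hicasvo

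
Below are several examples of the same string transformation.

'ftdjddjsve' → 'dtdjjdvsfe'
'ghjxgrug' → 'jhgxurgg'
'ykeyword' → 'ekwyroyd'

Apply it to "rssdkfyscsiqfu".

sskdyfcsisfqru

What's happening: move the first character to the end, then swap each adjacent pair of characters (1↔2, 3↔4, ...).
So "rssdkfyscsiqfu" becomes "sskdyfcsisfqru".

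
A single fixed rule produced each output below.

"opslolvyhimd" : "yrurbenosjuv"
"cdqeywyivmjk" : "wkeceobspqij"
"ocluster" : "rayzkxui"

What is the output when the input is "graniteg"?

gtozkmmx

Looking at the pairs, the operation is to shift every letter 6 places forward in the alphabet (wrapping around), then move the first 2 characters to the end (rotate left by 2).
Applying both steps to "graniteg": "mxgtozkm", then "gtozkmmx".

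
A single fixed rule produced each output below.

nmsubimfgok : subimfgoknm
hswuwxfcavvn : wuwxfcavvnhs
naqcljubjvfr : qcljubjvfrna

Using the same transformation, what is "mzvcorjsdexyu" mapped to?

vcorjsdexyumz

The rule is to move the first 2 characters to the end (rotate left by 2).
Doing the same to "mzvcorjsdexyu": "vcorjsdexyumz".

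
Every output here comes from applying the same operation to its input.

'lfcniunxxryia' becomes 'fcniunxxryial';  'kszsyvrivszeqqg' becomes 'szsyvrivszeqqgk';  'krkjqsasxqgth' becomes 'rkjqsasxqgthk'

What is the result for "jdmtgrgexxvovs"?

The transformation: move the first character to the end.
"jdmtgrgexxvovs" → "dmtgrgexxvovsj".

dmtgrgexxvovsj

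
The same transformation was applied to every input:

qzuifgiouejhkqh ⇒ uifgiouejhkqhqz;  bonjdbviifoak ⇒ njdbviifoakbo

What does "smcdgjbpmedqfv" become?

The pattern: move the first 2 characters to the end (rotate left by 2).
"smcdgjbpmedqfv" → "cdgjbpmedqfvsm".

cdgjbpmedqfvsm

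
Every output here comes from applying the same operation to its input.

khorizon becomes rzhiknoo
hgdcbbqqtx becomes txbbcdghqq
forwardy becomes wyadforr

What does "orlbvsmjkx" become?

The transformation: sort the characters into alphabetical order, then move the last 2 characters to the front (rotate right by 2).
For "orlbvsmjkx", step one produces "bjklmorsvx"; step two turns that into "vxbjklmors".
(Check on "hgdcbbqqtx": → "bbcdghqqtx" → "txbbcdghqq" ✓)

vxbjklmors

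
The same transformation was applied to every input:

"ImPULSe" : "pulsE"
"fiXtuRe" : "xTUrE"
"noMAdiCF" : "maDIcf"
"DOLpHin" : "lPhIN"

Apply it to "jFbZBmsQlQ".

What's happening: flip the case of every letter, then delete the first 2 characters.
"jFbZBmsQlQ" → "JfBzbMSqLq" → "BzbMSqLq".

BzbMSqLq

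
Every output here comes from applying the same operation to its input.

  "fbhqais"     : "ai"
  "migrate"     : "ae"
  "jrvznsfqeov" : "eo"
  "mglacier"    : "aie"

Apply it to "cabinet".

ie

Looking at the pairs, the operation is to delete the first 3 characters, then keep only the vowels.
Applying both steps to "cabinet": "inet", then "ie".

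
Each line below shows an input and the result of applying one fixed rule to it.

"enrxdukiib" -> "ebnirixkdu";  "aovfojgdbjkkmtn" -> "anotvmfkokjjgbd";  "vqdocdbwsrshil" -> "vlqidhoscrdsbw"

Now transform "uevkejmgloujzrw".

uwervzkjeujomlg

The rule is to take characters alternately from the front and the back (1st, last, 2nd, 2nd-last, ...).
"uevkejmgloujzrw" → "uwervzkjeujomlg".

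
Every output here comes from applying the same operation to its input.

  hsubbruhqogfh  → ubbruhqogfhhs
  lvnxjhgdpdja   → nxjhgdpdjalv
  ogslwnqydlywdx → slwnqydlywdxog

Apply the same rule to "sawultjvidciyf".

Looking at the pairs, the operation is to move the first 2 characters to the end (rotate left by 2).
Doing the same to "sawultjvidciyf": "wultjvidciyfsa".

wultjvidciyfsa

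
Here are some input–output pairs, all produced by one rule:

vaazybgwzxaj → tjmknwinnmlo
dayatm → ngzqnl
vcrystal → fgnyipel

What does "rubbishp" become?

Looking at the pairs, the operation is to swap the front and back halves of the string, then shift every letter 13 places forward in the alphabet (wrapping around) — i.e. ROT13.
Starting from "rubbishp": after the first operation, "ishprubb"; after the second, "vfucehoo".

vfucehoo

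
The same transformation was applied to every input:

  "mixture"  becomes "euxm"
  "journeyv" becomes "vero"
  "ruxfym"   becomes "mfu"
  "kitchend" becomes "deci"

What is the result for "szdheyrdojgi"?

In each case the input is transformed by: reverse the string, then keep every other character starting from the first (positions 1st, 3rd, 5th, ...).
Applying both steps to "szdheyrdojgi": "igjodryehdzs", then "ijdyhz".

ijdyhz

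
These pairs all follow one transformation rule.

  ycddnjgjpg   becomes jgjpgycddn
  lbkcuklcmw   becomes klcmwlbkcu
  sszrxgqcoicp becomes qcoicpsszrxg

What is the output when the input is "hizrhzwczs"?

The transformation: swap the front and back halves of the string.
Applying that to "hizrhzwczs" gives "zwczshizrh".

zwczshizrh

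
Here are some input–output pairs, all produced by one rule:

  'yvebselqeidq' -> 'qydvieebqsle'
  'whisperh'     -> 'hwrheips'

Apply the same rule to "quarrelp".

The pattern: reverse the string, then take characters alternately from the front and the back (1st, last, 2nd, 2nd-last, ...).
On "quarrelp": the first step gives "plerrauq", and the second then gives "pqluearr".

pqluearr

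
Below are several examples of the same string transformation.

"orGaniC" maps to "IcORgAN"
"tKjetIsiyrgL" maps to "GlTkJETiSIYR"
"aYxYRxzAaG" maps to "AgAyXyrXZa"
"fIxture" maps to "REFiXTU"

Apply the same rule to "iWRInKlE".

LeIwriNk

In each case the input is transformed by: flip the case of every letter, then move the last 2 characters to the front (rotate right by 2).
"iWRInKlE" → "IwriNkLe" → "LeIwriNk".
(Check on "orGaniC": → "ORgANIc" → "IcORgAN" ✓)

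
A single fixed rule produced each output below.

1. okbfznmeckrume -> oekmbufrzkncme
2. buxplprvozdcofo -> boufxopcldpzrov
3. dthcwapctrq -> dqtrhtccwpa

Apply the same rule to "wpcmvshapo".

woppcamhvs

What's happening: take characters alternately from the front and the back (1st, last, 2nd, 2nd-last, ...).
Doing the same to "wpcmvshapo": "woppcamhvs".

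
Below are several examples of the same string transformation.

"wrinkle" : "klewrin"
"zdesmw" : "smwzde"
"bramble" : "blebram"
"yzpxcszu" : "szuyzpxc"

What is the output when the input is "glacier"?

ierglac

The transformation: move the last 3 characters to the front (rotate right by 3).
Applying that to "glacier" gives "ierglac".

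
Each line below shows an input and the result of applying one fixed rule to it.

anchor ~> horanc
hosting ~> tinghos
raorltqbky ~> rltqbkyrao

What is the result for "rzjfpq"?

fpqrzj

Looking at the pairs, the operation is to move the first 3 characters to the end (rotate left by 3).
Doing the same to "rzjfpq": "fpqrzj".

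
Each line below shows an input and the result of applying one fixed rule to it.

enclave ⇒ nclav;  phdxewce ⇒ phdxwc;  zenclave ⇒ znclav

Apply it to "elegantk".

In each case the input is transformed by: remove every "e".
On "elegantk" that produces "lgantk".

lgantk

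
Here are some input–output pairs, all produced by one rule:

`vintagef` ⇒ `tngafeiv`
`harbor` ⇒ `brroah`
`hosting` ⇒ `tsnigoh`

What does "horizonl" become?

irozlnoh

What's happening: swap each adjacent pair of characters (1↔2, 3↔4, ...), then move the first 2 characters to the end (rotate left by 2).
For "horizonl", step one produces "ohirozln"; step two turns that into "irozlnoh".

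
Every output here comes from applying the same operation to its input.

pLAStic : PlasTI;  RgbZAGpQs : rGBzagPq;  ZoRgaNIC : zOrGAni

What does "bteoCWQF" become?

The pattern: flip the case of every letter, then delete the last character.
So "bteoCWQF" becomes "BTEOcwq".

BTEOcwq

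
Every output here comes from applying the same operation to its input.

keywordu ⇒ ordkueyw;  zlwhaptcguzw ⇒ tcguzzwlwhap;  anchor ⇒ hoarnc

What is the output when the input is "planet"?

neptla

Each output is the input with this applied: swap the first and last characters, then swap the front and back halves of the string.
On "planet": the first step gives "tlanep", and the second then gives "neptla".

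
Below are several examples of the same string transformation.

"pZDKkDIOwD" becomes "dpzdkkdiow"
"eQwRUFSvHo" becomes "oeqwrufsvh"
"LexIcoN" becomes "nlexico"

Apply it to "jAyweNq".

qjaywen

The rule is to move the last character to the front, then convert every letter to lowercase.
Working it through for "jAyweNq": intermediate "qjAyweN", final "qjaywen".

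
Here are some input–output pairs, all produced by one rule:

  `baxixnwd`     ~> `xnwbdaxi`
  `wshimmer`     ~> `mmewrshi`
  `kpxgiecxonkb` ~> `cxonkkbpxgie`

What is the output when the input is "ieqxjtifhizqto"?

fhizqtioeqxjti

In each case the input is transformed by: swap the first and last characters, then swap the front and back halves of the string.
On "ieqxjtifhizqto" that produces "fhizqtioeqxjti".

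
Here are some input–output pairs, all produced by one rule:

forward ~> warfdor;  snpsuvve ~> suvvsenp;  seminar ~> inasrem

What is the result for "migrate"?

ratmeig

What's happening: swap the first and last characters, then move the first 3 characters to the end (rotate left by 3).
Working it through for "migrate": intermediate "eigratm", final "ratmeig".
(Check on "seminar": → "reminas" → "inasrem" ✓)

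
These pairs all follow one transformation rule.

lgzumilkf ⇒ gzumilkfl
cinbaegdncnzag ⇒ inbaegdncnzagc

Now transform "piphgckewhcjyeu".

Looking at the pairs, the operation is to move the first character to the end.
For "piphgckewhcjyeu" the result is "iphgckewhcjyeup".

iphgckewhcjyeup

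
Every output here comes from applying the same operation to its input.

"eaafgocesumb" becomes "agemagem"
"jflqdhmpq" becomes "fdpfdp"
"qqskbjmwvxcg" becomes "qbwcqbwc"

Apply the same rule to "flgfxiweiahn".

Looking at the pairs, the operation is to keep one character in every 3, starting at position 2 (positions 2nd, 5th, 8th, ...), then write the whole string twice.
For "flgfxiweiahn", step one produces "lxeh"; step two turns that into "lxehlxeh".

lxehlxeh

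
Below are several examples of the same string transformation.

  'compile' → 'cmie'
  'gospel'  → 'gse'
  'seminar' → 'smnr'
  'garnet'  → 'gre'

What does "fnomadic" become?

Each output is the input with this applied: keep every other character starting from the first (positions 1st, 3rd, 5th, ...).
On "fnomadic" that produces "foai".

foai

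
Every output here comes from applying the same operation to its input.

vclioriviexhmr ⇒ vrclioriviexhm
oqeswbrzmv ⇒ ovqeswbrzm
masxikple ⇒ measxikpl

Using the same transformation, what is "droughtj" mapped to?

djrought

Rule — swap the first and last characters, then move the last character to the front.
For "droughtj", step one produces "jroughtd"; step two turns that into "djrought".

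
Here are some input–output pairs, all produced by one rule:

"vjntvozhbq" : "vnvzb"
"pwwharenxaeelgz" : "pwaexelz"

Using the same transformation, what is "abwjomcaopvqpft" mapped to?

awocovpt

Rule — keep every other character starting from the first (positions 1st, 3rd, 5th, ...).
Applying that to "abwjomcaopvqpft" gives "awocovpt".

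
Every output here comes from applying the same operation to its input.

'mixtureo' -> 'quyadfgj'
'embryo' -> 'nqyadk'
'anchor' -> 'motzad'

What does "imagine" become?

Rule — sort the characters into alphabetical order, then shift every letter 12 places forward in the alphabet (wrapping around).
On "imagine": the first step gives "aegiimn", and the second then gives "mqsuuyz".

mqsuuyz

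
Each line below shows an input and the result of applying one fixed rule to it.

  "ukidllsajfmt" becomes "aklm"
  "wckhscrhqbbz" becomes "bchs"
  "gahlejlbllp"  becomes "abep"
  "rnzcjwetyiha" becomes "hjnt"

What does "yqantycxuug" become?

The rule is to keep one character in every 3, starting at position 2 (positions 2nd, 5th, 8th, ...), then sort the characters into alphabetical order.
On "yqantycxuug": the first step gives "qtxg", and the second then gives "gqtx".

gqtx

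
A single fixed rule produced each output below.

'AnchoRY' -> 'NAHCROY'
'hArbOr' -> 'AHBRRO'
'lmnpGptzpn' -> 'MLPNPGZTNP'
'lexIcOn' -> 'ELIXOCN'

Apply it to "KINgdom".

The rule is to swap each adjacent pair of characters (1↔2, 3↔4, ...), then convert every letter to uppercase.
Applying both steps to "KINgdom": "IKgNodm", then "IKGNODM".

IKGNODM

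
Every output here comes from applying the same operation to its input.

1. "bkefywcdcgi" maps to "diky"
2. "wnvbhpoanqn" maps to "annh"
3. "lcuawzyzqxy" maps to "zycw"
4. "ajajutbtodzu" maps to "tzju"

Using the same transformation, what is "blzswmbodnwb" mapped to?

The rule is to keep one character in every 3, starting at position 2 (positions 2nd, 5th, 8th, ...), then move the last 2 characters to the front (rotate right by 2).
Applying both steps to "blzswmbodnwb": "lwow", then "owlw".

owlw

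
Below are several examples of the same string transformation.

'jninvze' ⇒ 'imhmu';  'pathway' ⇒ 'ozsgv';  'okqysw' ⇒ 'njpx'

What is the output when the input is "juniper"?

The transformation: delete the last 2 characters, then shift every letter 1 place backward in the alphabet (wrapping around).
Applying both steps to "juniper": "junip", then "itmho".
(Check on "okqysw": → "okqy" → "njpx" ✓)

itmho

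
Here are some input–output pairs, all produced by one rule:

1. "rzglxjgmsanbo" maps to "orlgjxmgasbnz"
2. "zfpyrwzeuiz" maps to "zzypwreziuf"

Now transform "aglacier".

The pattern: swap each adjacent pair of characters (1↔2, 3↔4, ...), then swap the first and last characters.
Applying that to "aglacier" gives "eaalicrg".

eaalicrg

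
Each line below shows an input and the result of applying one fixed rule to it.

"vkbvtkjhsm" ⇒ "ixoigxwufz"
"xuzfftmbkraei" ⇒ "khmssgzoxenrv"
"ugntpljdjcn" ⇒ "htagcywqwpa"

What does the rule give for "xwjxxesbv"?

kjwkkrfoi

The pattern: shift every letter 13 places forward in the alphabet (wrapping around) — i.e. ROT13.
Applying that to "xwjxxesbv" gives "kjwkkrfoi".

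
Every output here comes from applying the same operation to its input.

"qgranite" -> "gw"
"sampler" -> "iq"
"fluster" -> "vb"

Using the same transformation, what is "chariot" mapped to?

sx

The rule is to shift every letter 10 places backward in the alphabet (wrapping around), then keep only the first 2 characters.
For "chariot", step one produces "sxqhyej"; step two turns that into "sx".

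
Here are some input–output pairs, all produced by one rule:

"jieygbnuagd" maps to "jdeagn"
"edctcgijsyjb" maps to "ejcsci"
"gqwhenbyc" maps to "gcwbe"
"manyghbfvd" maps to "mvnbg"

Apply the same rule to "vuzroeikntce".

Each output is the input with this applied: keep every other character starting from the first (positions 1st, 3rd, 5th, ...), then take characters alternately from the front and the back (1st, last, 2nd, 2nd-last, ...).
Starting from "vuzroeikntce": after the first operation, "vzoinc"; after the second, "vcznoi".
(Check on "jieygbnuagd": → "jegnad" → "jdeagn" ✓)

vcznoi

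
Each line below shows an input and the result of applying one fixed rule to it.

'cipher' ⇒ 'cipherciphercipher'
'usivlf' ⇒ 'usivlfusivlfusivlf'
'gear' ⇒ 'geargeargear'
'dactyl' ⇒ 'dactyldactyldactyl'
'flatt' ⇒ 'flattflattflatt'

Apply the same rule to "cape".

The pattern: write the whole string 3 times in a row.
On "cape" that produces "capecapecape".

capecapecape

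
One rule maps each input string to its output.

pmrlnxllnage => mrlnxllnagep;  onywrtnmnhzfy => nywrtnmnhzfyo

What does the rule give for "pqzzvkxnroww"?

What's happening: move the first character to the end.
So "pqzzvkxnroww" becomes "qzzvkxnrowwp".

qzzvkxnrowwp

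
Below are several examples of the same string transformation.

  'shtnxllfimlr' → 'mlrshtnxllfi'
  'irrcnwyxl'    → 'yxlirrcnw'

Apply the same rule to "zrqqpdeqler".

lerzrqqpdeq

The transformation: move the last 3 characters to the front (rotate right by 3).
So "zrqqpdeqler" becomes "lerzrqqpdeq".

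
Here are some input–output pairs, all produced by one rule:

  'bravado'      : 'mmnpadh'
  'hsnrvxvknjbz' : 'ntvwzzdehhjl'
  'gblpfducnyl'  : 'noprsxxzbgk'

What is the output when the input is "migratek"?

mqsuwydf

Looking at the pairs, the operation is to sort the characters into alphabetical order, then shift every letter 12 places forward in the alphabet (wrapping around).
Working it through for "migratek": intermediate "aegikmrt", final "mqsuwydf".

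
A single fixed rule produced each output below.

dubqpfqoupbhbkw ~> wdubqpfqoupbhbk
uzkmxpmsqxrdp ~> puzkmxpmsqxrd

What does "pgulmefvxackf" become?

The rule is to move the last character to the front.
On "pgulmefvxackf" that produces "fpgulmefvxack".

fpgulmefvxack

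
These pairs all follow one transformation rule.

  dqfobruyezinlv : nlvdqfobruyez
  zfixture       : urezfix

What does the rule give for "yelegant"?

antyele

Looking at the pairs, the operation is to move the last 3 characters to the front (rotate right by 3), then delete the last character.
On "yelegant": the first step gives "antyeleg", and the second then gives "antyele".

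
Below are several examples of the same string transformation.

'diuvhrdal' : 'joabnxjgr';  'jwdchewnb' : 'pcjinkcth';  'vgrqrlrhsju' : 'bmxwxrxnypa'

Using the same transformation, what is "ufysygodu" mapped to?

Each output is the input with this applied: shift every letter 6 places forward in the alphabet (wrapping around).
On "ufysygodu" that produces "aleyemuja".

aleyemuja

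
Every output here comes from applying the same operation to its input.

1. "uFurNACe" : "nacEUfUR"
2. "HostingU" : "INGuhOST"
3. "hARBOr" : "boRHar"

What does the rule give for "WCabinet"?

INETwcAB

The pattern: swap the front and back halves of the string, then flip the case of every letter.
Applying both steps to "WCabinet": "inetWCab", then "INETwcAB".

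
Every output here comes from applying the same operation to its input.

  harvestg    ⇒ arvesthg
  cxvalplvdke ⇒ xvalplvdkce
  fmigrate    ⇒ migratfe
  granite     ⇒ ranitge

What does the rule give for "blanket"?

lankebt

The transformation: swap the first and last characters, then move the first character to the end.
"blanket" → "tlankeb" → "lankebt".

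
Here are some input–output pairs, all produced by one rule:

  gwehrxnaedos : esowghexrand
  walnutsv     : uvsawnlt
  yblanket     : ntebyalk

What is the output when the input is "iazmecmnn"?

nmnaimzce

The pattern: swap each adjacent pair of characters (1↔2, 3↔4, ...), then move the last 3 characters to the front (rotate right by 3).
On "iazmecmnn": the first step gives "aimzcenmn", and the second then gives "nmnaimzce".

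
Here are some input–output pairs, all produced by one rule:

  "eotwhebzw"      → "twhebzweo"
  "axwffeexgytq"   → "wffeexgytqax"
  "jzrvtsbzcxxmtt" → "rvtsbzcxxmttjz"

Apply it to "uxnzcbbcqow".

nzcbbcqowux

Rule — move the first 2 characters to the end (rotate left by 2).
Doing the same to "uxnzcbbcqow": "nzcbbcqowux".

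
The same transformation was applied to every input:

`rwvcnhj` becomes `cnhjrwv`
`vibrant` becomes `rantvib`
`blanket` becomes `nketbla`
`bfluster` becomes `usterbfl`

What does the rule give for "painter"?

nterpai

The rule is to move the first 3 characters to the end (rotate left by 3).
Doing the same to "painter": "nterpai".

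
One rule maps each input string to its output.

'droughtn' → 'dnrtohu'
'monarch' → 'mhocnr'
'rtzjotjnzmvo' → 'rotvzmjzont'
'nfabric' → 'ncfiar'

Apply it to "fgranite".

fegtria

In each case the input is transformed by: take characters alternately from the front and the back (1st, last, 2nd, 2nd-last, ...), then delete the last character.
Starting from "fgranite": after the first operation, "fegtrian"; after the second, "fegtria".
(Check on "rtzjotjnzmvo": → "rotvzmjzontj" → "rotvzmjzont" ✓)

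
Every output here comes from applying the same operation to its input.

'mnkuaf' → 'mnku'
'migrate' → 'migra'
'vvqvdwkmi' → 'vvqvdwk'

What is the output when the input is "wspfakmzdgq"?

The pattern: delete the last 2 characters.
Doing the same to "wspfakmzdgq": "wspfakmzd".

wspfakmzd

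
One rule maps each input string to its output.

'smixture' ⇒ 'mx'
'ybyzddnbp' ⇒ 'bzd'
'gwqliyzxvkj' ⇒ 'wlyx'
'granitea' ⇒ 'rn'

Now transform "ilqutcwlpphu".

The pattern: delete the last 3 characters, then keep every other character starting from the second (positions 2nd, 4th, 6th, ...).
For "ilqutcwlpphu" the result is "lucl".

lucl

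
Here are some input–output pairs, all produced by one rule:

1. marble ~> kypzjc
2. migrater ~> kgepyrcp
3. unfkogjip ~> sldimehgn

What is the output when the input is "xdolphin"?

Each output is the input with this applied: shift every letter 2 places backward in the alphabet (wrapping around).
On "xdolphin" that produces "vbmjnfgl".

vbmjnfgl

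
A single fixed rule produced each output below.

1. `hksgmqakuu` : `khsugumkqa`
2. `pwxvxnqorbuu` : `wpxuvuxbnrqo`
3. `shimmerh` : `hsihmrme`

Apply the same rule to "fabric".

afbcri

The transformation: move the first character to the end, then take characters alternately from the front and the back (1st, last, 2nd, 2nd-last, ...).
Doing the same to "fabric": "afbcri".
(Check on "pwxvxnqorbuu": → "wxvxnqorbuup" → "wpxuvuxbnrqo" ✓)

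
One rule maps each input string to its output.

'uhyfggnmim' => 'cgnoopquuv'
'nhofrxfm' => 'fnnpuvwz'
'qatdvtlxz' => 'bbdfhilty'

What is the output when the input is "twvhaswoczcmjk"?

abdeehikkprsuw

Looking at the pairs, the operation is to shift every letter 8 places forward in the alphabet (wrapping around), then sort the characters into alphabetical order.
Working it through for "twvhaswoczcmjk": intermediate "bedpiaewkhkurs", final "abdeehikkprsuw".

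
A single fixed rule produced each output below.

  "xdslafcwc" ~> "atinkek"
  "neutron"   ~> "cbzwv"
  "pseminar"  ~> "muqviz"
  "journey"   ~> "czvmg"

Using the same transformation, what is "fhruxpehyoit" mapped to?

Looking at the pairs, the operation is to shift every letter 8 places forward in the alphabet (wrapping around), then delete the first 2 characters.
"fhruxpehyoit" → "npzcfxmpgwqb" → "zcfxmpgwqb".
(Check on "xdslafcwc": → "flatinkek" → "atinkek" ✓)

zcfxmpgwqb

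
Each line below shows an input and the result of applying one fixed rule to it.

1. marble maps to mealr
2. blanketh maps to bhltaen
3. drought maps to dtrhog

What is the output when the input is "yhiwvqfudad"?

ydhaidwuvf

The rule is to take characters alternately from the front and the back (1st, last, 2nd, 2nd-last, ...), then delete the last character.
Starting from "yhiwvqfudad": after the first operation, "ydhaidwuvfq"; after the second, "ydhaidwuvf".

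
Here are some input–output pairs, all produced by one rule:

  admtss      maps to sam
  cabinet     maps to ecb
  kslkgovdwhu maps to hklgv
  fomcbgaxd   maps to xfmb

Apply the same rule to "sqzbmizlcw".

Looking at the pairs, the operation is to move the last 3 characters to the front (rotate right by 3), then keep every other character starting from the second (positions 2nd, 4th, 6th, ...).
Starting from "sqzbmizlcw": after the first operation, "lcwsqzbmiz"; after the second, "cszmz".

cszmz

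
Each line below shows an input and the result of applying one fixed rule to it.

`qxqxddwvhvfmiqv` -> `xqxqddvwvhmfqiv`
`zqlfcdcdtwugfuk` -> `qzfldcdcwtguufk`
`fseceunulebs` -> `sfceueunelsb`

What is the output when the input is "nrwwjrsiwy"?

Rule — swap each adjacent pair of characters (1↔2, 3↔4, ...).
So "nrwwjrsiwy" becomes "rnwwrjisyw".

rnwwrjisyw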